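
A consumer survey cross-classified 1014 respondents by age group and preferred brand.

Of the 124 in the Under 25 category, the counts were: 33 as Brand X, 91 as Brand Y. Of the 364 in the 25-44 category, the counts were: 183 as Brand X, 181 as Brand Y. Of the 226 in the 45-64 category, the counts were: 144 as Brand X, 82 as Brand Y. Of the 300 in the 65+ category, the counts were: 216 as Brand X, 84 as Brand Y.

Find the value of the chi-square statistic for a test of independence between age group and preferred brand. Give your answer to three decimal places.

85.023

Row totals: 124, 364, 226, 300. Column totals: 576, 438. Grand total N = 1014.
Expected counts (row total × column total / N):
  Under 25, Brand X: 124×576/1014 = 70.4379
  Under 25, Brand Y: 124×438/1014 = 53.5621
  25-44, Brand X: 364×576/1014 = 206.7692
  25-44, Brand Y: 364×438/1014 = 157.2308
  45-64, Brand X: 226×576/1014 = 128.3787
  45-64, Brand Y: 226×438/1014 = 97.6213
  65+, Brand X: 300×576/1014 = 170.4142
  65+, Brand Y: 300×438/1014 = 129.5858
Contributions (O − E)²/E:
  (33 − 70.4379)²/70.4379 = 19.8983
  (91 − 53.5621)²/53.5621 = 26.1677
  (183 − 206.7692)²/206.7692 = 2.7324
  (181 − 157.2308)²/157.2308 = 3.5933
  (144 − 128.3787)²/128.3787 = 1.9008
  (82 − 97.6213)²/97.6213 = 2.4997
  (216 − 170.4142)²/170.4142 = 12.1942
  (84 − 129.5858)²/129.5858 = 16.0362
χ² = 19.8983 + 26.1677 + 2.7324 + 3.5933 + 1.9008 + 2.4997 + 12.1942 + 16.0362 = 85.023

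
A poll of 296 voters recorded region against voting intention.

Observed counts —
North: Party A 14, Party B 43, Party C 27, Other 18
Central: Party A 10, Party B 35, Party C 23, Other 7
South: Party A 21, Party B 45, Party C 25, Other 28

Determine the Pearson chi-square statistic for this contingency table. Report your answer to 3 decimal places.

Row totals: 102, 75, 119. Column totals: 45, 123, 75, 53. Grand total N = 296.
Expected counts (row total × column total / N):
  North, Party A: 102×45/296 = 15.5068
  North, Party B: 102×123/296 = 42.3851
  North, Party C: 102×75/296 = 25.8446
  North, Other: 102×53/296 = 18.2635
  Central, Party A: 75×45/296 = 11.4020
  Central, Party B: 75×123/296 = 31.1655
  Central, Party C: 75×75/296 = 19.0034
  Central, Other: 75×53/296 = 13.4291
  South, Party A: 119×45/296 = 18.0912
  South, Party B: 119×123/296 = 49.4493
  South, Party C: 119×75/296 = 30.1520
  South, Other: 119×53/296 = 21.3074
Contributions (O − E)²/E:
  (14 − 15.5068)²/15.5068 = 0.1464
  (43 − 42.3851)²/42.3851 = 0.0089
  (27 − 25.8446)²/25.8446 = 0.0517
  (18 − 18.2635)²/18.2635 = 0.0038
  (10 − 11.4020)²/11.4020 = 0.1724
  (35 − 31.1655)²/31.1655 = 0.4718
  (23 − 19.0034)²/19.0034 = 0.8405
  (7 − 13.4291)²/13.4291 = 3.0779
  (21 − 18.0912)²/18.0912 = 0.4677
  (45 − 49.4493)²/49.4493 = 0.4003
  (25 − 30.1520)²/30.1520 = 0.8803
  (28 − 21.3074)²/21.3074 = 2.1021
χ² = 0.1464 + 0.0089 + 0.0517 + 0.0038 + 0.1724 + 0.4718 + 0.8405 + 3.0779 + 0.4677 + 0.4003 + 0.8803 + 2.1021 = 8.624

8.624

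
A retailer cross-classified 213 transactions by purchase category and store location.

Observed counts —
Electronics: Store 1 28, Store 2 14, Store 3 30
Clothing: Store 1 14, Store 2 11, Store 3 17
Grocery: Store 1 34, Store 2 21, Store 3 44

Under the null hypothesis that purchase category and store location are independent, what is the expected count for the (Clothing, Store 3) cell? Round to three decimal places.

Row total (Clothing) = 42; column total (Store 3) = 91; grand total N = 213.
Expected count = (row total × column total) / N = 42 × 91 / 213 = 17.944.

17.944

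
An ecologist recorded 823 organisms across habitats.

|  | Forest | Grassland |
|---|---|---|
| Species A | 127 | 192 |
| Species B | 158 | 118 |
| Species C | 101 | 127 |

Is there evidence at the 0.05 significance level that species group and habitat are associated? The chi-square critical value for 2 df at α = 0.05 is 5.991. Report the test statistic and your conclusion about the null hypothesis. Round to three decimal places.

Row totals: 319, 276, 228. Column totals: 386, 437. Grand total N = 823.
Expected counts (row total × column total / N):
  Species A, Forest: 319×386/823 = 149.6160
  Species A, Grassland: 319×437/823 = 169.3840
  Species B, Forest: 276×386/823 = 129.4484
  Species B, Grassland: 276×437/823 = 146.5516
  Species C, Forest: 228×386/823 = 106.9356
  Species C, Grassland: 228×437/823 = 121.0644
Contributions (O − E)²/E:
  (127 − 149.6160)²/149.6160 = 3.4186
  (192 − 169.3840)²/169.3840 = 3.0197
  (158 − 129.4484)²/129.4484 = 6.2974
  (118 − 146.5516)²/146.5516 = 5.5625
  (101 − 106.9356)²/106.9356 = 0.3295
  (127 − 121.0644)²/121.0644 = 0.2910
χ² = 3.4186 + 3.0197 + 6.2974 + 5.5625 + 0.3295 + 0.2910 = 18.919
df = (3−1)(2−1) = 2. Since 18.919 > 5.991, reject the null hypothesis of independence at α = 0.05.

18.919; reject H₀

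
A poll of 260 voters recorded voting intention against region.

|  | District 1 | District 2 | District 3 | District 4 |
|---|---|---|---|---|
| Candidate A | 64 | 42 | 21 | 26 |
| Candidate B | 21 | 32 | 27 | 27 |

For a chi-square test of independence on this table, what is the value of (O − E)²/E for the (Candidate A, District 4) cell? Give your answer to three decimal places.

Row total (Candidate A) = 153; column total (District 4) = 53; N = 260.
Expected count E = 153 × 53 / 260 = 31.18846.
Contribution = (O − E)²/E = (26 − 31.18846)² / 31.18846 = 0.863.

0.863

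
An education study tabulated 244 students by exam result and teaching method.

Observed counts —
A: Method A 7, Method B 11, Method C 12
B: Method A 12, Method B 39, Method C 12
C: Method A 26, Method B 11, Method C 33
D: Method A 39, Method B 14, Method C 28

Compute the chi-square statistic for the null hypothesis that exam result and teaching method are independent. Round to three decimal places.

Row totals: 30, 63, 70, 81. Column totals: 84, 75, 85. Grand total N = 244.
Expected counts (row total × column total / N):
  A, Method A: 30×84/244 = 10.32787
  A, Method B: 30×75/244 = 9.22131
  A, Method C: 30×85/244 = 10.45082
  B, Method A: 63×84/244 = 21.68852
  B, Method B: 63×75/244 = 19.36475
  B, Method C: 63×85/244 = 21.94672
  C, Method A: 70×84/244 = 24.09836
  C, Method B: 70×75/244 = 21.51639
  C, Method C: 70×85/244 = 24.38525
  D, Method A: 81×84/244 = 27.88525
  D, Method B: 81×75/244 = 24.89754
  D, Method C: 81×85/244 = 28.21721
Contributions (O − E)²/E:
  (7 − 10.32787)²/10.32787 = 1.0723
  (11 − 9.22131)²/9.22131 = 0.3431
  (12 − 10.45082)²/10.45082 = 0.2296
  (12 − 21.68852)²/21.68852 = 4.3280
  (39 − 19.36475)²/19.36475 = 19.9095
  (12 − 21.94672)²/21.94672 = 4.5081
  (26 − 24.09836)²/24.09836 = 0.1501
  (11 − 21.51639)²/21.51639 = 5.1400
  (33 − 24.38525)²/24.38525 = 3.0434
  (39 − 27.88525)²/27.88525 = 4.4302
  (14 − 24.89754)²/24.89754 = 4.7698
  (28 − 28.21721)²/28.21721 = 0.0017
χ² = 1.0723 + 0.3431 + 0.2296 + 4.3280 + 19.9095 + 4.5081 + 0.1501 + 5.1400 + 3.0434 + 4.4302 + 4.7698 + 0.0017 = 47.926

47.926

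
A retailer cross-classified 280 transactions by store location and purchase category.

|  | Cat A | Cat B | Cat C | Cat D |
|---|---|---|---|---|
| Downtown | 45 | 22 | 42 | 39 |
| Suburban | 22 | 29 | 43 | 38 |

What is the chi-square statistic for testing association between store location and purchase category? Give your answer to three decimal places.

7.993

Row totals: 148, 132. Column totals: 67, 51, 85, 77. Grand total N = 280.
Expected counts (row total × column total / N):
  Downtown, Cat A: 148×67/280 = 35.4143
  Downtown, Cat B: 148×51/280 = 26.9571
  Downtown, Cat C: 148×85/280 = 44.9286
  Downtown, Cat D: 148×77/280 = 40.7000
  Suburban, Cat A: 132×67/280 = 31.5857
  Suburban, Cat B: 132×51/280 = 24.0429
  Suburban, Cat C: 132×85/280 = 40.0714
  Suburban, Cat D: 132×77/280 = 36.3000
Contributions (O − E)²/E:
  (45 − 35.4143)²/35.4143 = 2.5946
  (22 − 26.9571)²/26.9571 = 0.9116
  (42 − 44.9286)²/44.9286 = 0.1909
  (39 − 40.7000)²/40.7000 = 0.0710
  (22 − 31.5857)²/31.5857 = 2.9091
  (29 − 24.0429)²/24.0429 = 1.0220
  (43 − 40.0714)²/40.0714 = 0.2140
  (38 − 36.3000)²/36.3000 = 0.0796
χ² = 2.5946 + 0.9116 + 0.1909 + 0.0710 + 2.9091 + 1.0220 + 0.2140 + 0.0796 = 7.993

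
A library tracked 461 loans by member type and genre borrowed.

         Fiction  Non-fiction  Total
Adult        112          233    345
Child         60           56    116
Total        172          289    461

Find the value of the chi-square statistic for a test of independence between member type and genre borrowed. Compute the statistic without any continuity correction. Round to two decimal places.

13.77

Grand total N = 461.
Expected counts (row total × column total / N):
  Adult, Fiction: 345×172/461 = 128.720
  Adult, Non-fiction: 345×289/461 = 216.280
  Child, Fiction: 116×172/461 = 43.280
  Child, Non-fiction: 116×289/461 = 72.720
Contributions (O − E)²/E:
  (112 − 128.720)²/128.720 = 2.1718
  (233 − 216.280)²/216.280 = 1.2926
  (60 − 43.280)²/43.280 = 6.4593
  (56 − 72.720)²/72.720 = 3.8443
χ² = 2.1718 + 1.2926 + 6.4593 + 3.8443 = 13.77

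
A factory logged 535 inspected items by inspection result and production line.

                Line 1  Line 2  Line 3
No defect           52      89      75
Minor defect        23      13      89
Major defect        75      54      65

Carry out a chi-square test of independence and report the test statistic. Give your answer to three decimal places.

69.870

Row totals: 216, 125, 194. Column totals: 150, 156, 229. Grand total N = 535.
Expected counts (row total × column total / N):
  No defect, Line 1: 216×150/535 = 60.5607
  No defect, Line 2: 216×156/535 = 62.9832
  No defect, Line 3: 216×229/535 = 92.4561
  Minor defect, Line 1: 125×150/535 = 35.0467
  Minor defect, Line 2: 125×156/535 = 36.4486
  Minor defect, Line 3: 125×229/535 = 53.5047
  Major defect, Line 1: 194×150/535 = 54.3925
  Major defect, Line 2: 194×156/535 = 56.5682
  Major defect, Line 3: 194×229/535 = 83.0393
Contributions (O − E)²/E:
  (52 − 60.5607)²/60.5607 = 1.2101
  (89 − 62.9832)²/62.9832 = 10.7469
  (75 − 92.4561)²/92.4561 = 3.2958
  (23 − 35.0467)²/35.0467 = 4.1408
  (13 − 36.4486)²/36.4486 = 15.0853
  (89 − 53.5047)²/53.5047 = 23.5478
  (75 − 54.3925)²/54.3925 = 7.8075
  (54 − 56.5682)²/56.5682 = 0.1166
  (65 − 83.0393)²/83.0393 = 3.9188
χ² = 1.2101 + 10.7469 + 3.2958 + 4.1408 + 15.0853 + 23.5478 + 7.8075 + 0.1166 + 3.9188 = 69.870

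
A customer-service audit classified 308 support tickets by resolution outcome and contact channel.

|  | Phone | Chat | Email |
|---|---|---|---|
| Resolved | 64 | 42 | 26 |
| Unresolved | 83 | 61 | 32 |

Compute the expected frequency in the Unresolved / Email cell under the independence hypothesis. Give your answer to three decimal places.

33.143

Row total (Unresolved) = 176; column total (Email) = 58; grand total N = 308.
Expected count = (row total × column total) / N = 176 × 58 / 308 = 33.143.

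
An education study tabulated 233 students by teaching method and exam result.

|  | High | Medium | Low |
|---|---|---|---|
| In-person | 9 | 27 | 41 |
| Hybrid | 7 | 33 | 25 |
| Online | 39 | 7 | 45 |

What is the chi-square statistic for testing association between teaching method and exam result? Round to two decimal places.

51.24

Row totals: 77, 65, 91. Column totals: 55, 67, 111. Grand total N = 233.
Expected counts (row total × column total / N):
  In-person, High: 77×55/233 = 18.176
  In-person, Medium: 77×67/233 = 22.142
  In-person, Low: 77×111/233 = 36.682
  Hybrid, High: 65×55/233 = 15.343
  Hybrid, Medium: 65×67/233 = 18.691
  Hybrid, Low: 65×111/233 = 30.966
  Online, High: 91×55/233 = 21.481
  Online, Medium: 91×67/233 = 26.167
  Online, Low: 91×111/233 = 43.352
Contributions (O − E)²/E:
  (9 − 18.176)²/18.176 = 4.6324
  (27 − 22.142)²/22.142 = 1.0659
  (41 − 36.682)²/36.682 = 0.5083
  (7 − 15.343)²/15.343 = 4.5366
  (33 − 18.691)²/18.691 = 10.9543
  (25 − 30.966)²/30.966 = 1.1494
  (39 − 21.481)²/21.481 = 14.2878
  (7 − 26.167)²/26.167 = 14.0396
  (45 − 43.352)²/43.352 = 0.0626
χ² = 4.6324 + 1.0659 + 0.5083 + 4.5366 + 10.9543 + 1.1494 + 14.2878 + 14.0396 + 0.0626 = 51.24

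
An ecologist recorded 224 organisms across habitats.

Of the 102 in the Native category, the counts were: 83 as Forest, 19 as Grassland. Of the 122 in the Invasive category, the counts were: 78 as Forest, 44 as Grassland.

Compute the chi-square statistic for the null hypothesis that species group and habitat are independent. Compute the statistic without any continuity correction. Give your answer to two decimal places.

Row totals: 102, 122. Column totals: 161, 63. Grand total N = 224.
Expected counts (row total × column total / N):
  Native, Forest: 102×161/224 = 73.312
  Native, Grassland: 102×63/224 = 28.688
  Invasive, Forest: 122×161/224 = 87.688
  Invasive, Grassland: 122×63/224 = 34.312
Contributions (O − E)²/E:
  (83 − 73.312)²/73.312 = 1.2802
  (19 − 28.688)²/28.688 = 3.2717
  (78 − 87.688)²/87.688 = 1.0704
  (44 − 34.312)²/34.312 = 2.7354
χ² = 1.2802 + 3.2717 + 1.0704 + 2.7354 = 8.36

8.36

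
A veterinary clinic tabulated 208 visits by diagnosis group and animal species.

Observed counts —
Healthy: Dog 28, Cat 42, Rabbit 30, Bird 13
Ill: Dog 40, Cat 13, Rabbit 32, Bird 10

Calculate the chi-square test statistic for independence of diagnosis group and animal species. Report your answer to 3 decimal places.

Row totals: 113, 95. Column totals: 68, 55, 62, 23. Grand total N = 208.
Expected counts (row total × column total / N):
  Healthy, Dog: 113×68/208 = 36.9423
  Healthy, Cat: 113×55/208 = 29.8798
  Healthy, Rabbit: 113×62/208 = 33.6827
  Healthy, Bird: 113×23/208 = 12.4952
  Ill, Dog: 95×68/208 = 31.0577
  Ill, Cat: 95×55/208 = 25.1202
  Ill, Rabbit: 95×62/208 = 28.3173
  Ill, Bird: 95×23/208 = 10.5048
Contributions (O − E)²/E:
  (28 − 36.9423)²/36.9423 = 2.1646
  (42 − 29.8798)²/29.8798 = 4.9163
  (30 − 33.6827)²/33.6827 = 0.4026
  (13 − 12.4952)²/12.4952 = 0.0204
  (40 − 31.0577)²/31.0577 = 2.5747
  (13 − 25.1202)²/25.1202 = 5.8479
  (32 − 28.3173)²/28.3173 = 0.4789
  (10 − 10.5048)²/10.5048 = 0.0243
χ² = 2.1646 + 4.9163 + 0.4026 + 0.0204 + 2.5747 + 5.8479 + 0.4789 + 0.0243 = 16.430

16.430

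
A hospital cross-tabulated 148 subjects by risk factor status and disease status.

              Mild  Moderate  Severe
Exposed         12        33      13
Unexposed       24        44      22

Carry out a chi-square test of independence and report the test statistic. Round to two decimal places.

Row totals: 58, 90. Column totals: 36, 77, 35. Grand total N = 148.
Expected counts (row total × column total / N):
  Exposed, Mild: 58×36/148 = 14.1081
  Exposed, Moderate: 58×77/148 = 30.1757
  Exposed, Severe: 58×35/148 = 13.7162
  Unexposed, Mild: 90×36/148 = 21.8919
  Unexposed, Moderate: 90×77/148 = 46.8243
  Unexposed, Severe: 90×35/148 = 21.2838
Contributions (O − E)²/E:
  (12 − 14.1081)²/14.1081 = 0.3150
  (33 − 30.1757)²/30.1757 = 0.2643
  (13 − 13.7162)²/13.7162 = 0.0374
  (24 − 21.8919)²/21.8919 = 0.2030
  (44 − 46.8243)²/46.8243 = 0.1704
  (22 − 21.2838)²/21.2838 = 0.0241
χ² = 0.3150 + 0.2643 + 0.0374 + 0.2030 + 0.1704 + 0.0241 = 1.01

1.01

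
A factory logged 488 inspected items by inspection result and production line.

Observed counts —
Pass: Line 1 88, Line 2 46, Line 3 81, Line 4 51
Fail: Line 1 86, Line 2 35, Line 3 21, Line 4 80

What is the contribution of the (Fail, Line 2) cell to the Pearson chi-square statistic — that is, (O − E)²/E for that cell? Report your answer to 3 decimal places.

0.093

Row total (Fail) = 222; column total (Line 2) = 81; N = 488.
Expected count E = 222 × 81 / 488 = 36.8484.
Contribution = (O − E)²/E = (35 − 36.8484)² / 36.8484 = 0.093.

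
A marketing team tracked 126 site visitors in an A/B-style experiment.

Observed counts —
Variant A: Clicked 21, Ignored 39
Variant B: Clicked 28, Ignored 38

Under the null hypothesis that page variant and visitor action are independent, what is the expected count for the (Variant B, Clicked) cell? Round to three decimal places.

25.667

Row total (Variant B) = 66; column total (Clicked) = 49; grand total N = 126.
Expected count = (row total × column total) / N = 66 × 49 / 126 = 25.667.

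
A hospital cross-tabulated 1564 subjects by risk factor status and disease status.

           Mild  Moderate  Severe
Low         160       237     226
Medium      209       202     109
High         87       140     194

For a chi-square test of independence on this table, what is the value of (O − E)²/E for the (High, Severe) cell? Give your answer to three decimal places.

Row total (High) = 421; column total (Severe) = 529; N = 1564.
Expected count E = 421 × 529 / 1564 = 142.3971.
Contribution = (O − E)²/E = (194 − 142.3971)² / 142.3971 = 18.700.

18.700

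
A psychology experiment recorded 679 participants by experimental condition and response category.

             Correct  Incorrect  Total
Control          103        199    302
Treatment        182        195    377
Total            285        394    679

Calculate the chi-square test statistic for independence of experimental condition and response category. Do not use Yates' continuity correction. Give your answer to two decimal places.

Grand total N = 679.
Expected counts (row total × column total / N):
  Control, Correct: 302×285/679 = 126.760
  Control, Incorrect: 302×394/679 = 175.240
  Treatment, Correct: 377×285/679 = 158.240
  Treatment, Incorrect: 377×394/679 = 218.760
Contributions (O − E)²/E:
  (103 − 126.760)²/126.760 = 4.4536
  (199 − 175.240)²/175.240 = 3.2215
  (182 − 158.240)²/158.240 = 3.5676
  (195 − 218.760)²/218.760 = 2.5806
χ² = 4.4536 + 3.2215 + 3.5676 + 2.5806 = 13.82

13.82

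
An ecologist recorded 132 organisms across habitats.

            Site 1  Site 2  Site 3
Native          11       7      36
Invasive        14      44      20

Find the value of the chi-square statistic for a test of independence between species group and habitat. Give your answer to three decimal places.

Row totals: 54, 78. Column totals: 25, 51, 56. Grand total N = 132.
Expected counts (row total × column total / N):
  Native, Site 1: 54×25/132 = 10.2273
  Native, Site 2: 54×51/132 = 20.8636
  Native, Site 3: 54×56/132 = 22.9091
  Invasive, Site 1: 78×25/132 = 14.7727
  Invasive, Site 2: 78×51/132 = 30.1364
  Invasive, Site 3: 78×56/132 = 33.0909
Contributions (O − E)²/E:
  (11 − 10.2273)²/10.2273 = 0.0584
  (7 − 20.8636)²/20.8636 = 9.2122
  (36 − 22.9091)²/22.9091 = 7.4805
  (14 − 14.7727)²/14.7727 = 0.0404
  (44 − 30.1364)²/30.1364 = 6.3776
  (20 − 33.0909)²/33.0909 = 5.1788
χ² = 0.0584 + 9.2122 + 7.4805 + 0.0404 + 6.3776 + 5.1788 = 28.348

28.348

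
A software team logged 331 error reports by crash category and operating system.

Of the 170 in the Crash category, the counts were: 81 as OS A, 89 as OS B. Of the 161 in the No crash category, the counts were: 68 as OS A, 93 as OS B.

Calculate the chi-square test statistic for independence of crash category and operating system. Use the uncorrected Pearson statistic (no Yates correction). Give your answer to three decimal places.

0.978

Row totals: 170, 161. Column totals: 149, 182. Grand total N = 331.
Expected counts (row total × column total / N):
  Crash, OS A: 170×149/331 = 76.5257
  Crash, OS B: 170×182/331 = 93.4743
  No crash, OS A: 161×149/331 = 72.4743
  No crash, OS B: 161×182/331 = 88.5257
Contributions (O − E)²/E:
  (81 − 76.5257)²/76.5257 = 0.2616
  (89 − 93.4743)²/93.4743 = 0.2142
  (68 − 72.4743)²/72.4743 = 0.2762
  (93 − 88.5257)²/88.5257 = 0.2261
χ² = 0.2616 + 0.2142 + 0.2762 + 0.2261 = 0.978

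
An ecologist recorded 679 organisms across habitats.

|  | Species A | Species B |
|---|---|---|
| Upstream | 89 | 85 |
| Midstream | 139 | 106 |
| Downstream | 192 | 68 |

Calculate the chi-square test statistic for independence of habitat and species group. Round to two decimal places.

27.02

Row totals: 174, 245, 260. Column totals: 420, 259. Grand total N = 679.
Expected counts (row total × column total / N):
  Upstream, Species A: 174×420/679 = 107.629
  Upstream, Species B: 174×259/679 = 66.371
  Midstream, Species A: 245×420/679 = 151.546
  Midstream, Species B: 245×259/679 = 93.454
  Downstream, Species A: 260×420/679 = 160.825
  Downstream, Species B: 260×259/679 = 99.175
Contributions (O − E)²/E:
  (89 − 107.629)²/107.629 = 3.2244
  (85 − 66.371)²/66.371 = 5.2288
  (139 − 151.546)²/151.546 = 1.0386
  (106 − 93.454)²/93.454 = 1.6843
  (192 − 160.825)²/160.825 = 6.0431
  (68 − 99.175)²/99.175 = 9.7997
χ² = 3.2244 + 5.2288 + 1.0386 + 1.6843 + 6.0431 + 9.7997 = 27.02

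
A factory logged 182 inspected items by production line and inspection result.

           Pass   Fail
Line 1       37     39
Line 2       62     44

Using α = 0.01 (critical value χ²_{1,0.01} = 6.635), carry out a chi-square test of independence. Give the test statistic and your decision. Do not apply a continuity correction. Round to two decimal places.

Row totals: 76, 106. Column totals: 99, 83. Grand total N = 182.
Expected counts (row total × column total / N):
  Line 1, Pass: 76×99/182 = 41.341
  Line 1, Fail: 76×83/182 = 34.659
  Line 2, Pass: 106×99/182 = 57.659
  Line 2, Fail: 106×83/182 = 48.341
Contributions (O − E)²/E:
  (37 − 41.341)²/41.341 = 0.4558
  (39 − 34.659)²/34.659 = 0.5437
  (62 − 57.659)²/57.659 = 0.3268
  (44 − 48.341)²/48.341 = 0.3898
χ² = 0.4558 + 0.5437 + 0.3268 + 0.3898 = 1.72
df = (2−1)(2−1) = 1. Since 1.72 < 6.635, fail to reject the null hypothesis of independence at α = 0.01.

1.72; fail to reject H₀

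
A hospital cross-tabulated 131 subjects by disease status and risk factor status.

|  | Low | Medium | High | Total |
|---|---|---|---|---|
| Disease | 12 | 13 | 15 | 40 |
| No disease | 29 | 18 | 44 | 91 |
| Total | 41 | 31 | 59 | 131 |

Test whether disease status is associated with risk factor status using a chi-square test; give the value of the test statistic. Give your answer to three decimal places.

Grand total N = 131.
Expected counts (row total × column total / N):
  Disease, Low: 40×41/131 = 12.5191
  Disease, Medium: 40×31/131 = 9.4656
  Disease, High: 40×59/131 = 18.0153
  No disease, Low: 91×41/131 = 28.4809
  No disease, Medium: 91×31/131 = 21.5344
  No disease, High: 91×59/131 = 40.9847
Contributions (O − E)²/E:
  (12 − 12.5191)²/12.5191 = 0.0215
  (13 − 9.4656)²/9.4656 = 1.3197
  (15 − 18.0153)²/18.0153 = 0.5047
  (29 − 28.4809)²/28.4809 = 0.0095
  (18 − 21.5344)²/21.5344 = 0.5801
  (44 − 40.9847)²/40.9847 = 0.2218
χ² = 0.0215 + 1.3197 + 0.5047 + 0.0095 + 0.5801 + 0.2218 = 2.657

2.657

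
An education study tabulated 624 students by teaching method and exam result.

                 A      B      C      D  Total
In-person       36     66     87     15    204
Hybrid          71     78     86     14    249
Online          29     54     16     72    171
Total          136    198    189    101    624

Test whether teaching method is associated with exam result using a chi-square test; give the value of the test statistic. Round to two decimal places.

143.12

Grand total N = 624.
Expected counts (row total × column total / N):
  In-person, A: 204×136/624 = 44.4615
  In-person, B: 204×198/624 = 64.7308
  In-person, C: 204×189/624 = 61.7885
  In-person, D: 204×101/624 = 33.0192
  Hybrid, A: 249×136/624 = 54.2692
  Hybrid, B: 249×198/624 = 79.0096
  Hybrid, C: 249×189/624 = 75.4183
  Hybrid, D: 249×101/624 = 40.3029
  Online, A: 171×136/624 = 37.2692
  Online, B: 171×198/624 = 54.2596
  Online, C: 171×189/624 = 51.7933
  Online, D: 171×101/624 = 27.6779
Contributions (O − E)²/E:
  (36 − 44.4615)²/44.4615 = 1.6103
  (66 − 64.7308)²/64.7308 = 0.0249
  (87 − 61.7885)²/61.7885 = 10.2870
  (15 − 33.0192)²/33.0192 = 9.8334
  (71 − 54.2692)²/54.2692 = 5.1580
  (78 − 79.0096)²/79.0096 = 0.0129
  (86 − 75.4183)²/75.4183 = 1.4847
  (14 − 40.3029)²/40.3029 = 17.1661
  (29 − 37.2692)²/37.2692 = 1.8348
  (54 − 54.2596)²/54.2596 = 0.0012
  (16 − 51.7933)²/51.7933 = 24.7360
  (72 − 27.6779)²/27.6779 = 70.9753
χ² = 1.6103 + 0.0249 + 10.2870 + 9.8334 + 5.1580 + 0.0129 + 1.4847 + 17.1661 + 1.8348 + 0.0012 + 24.7360 + 70.9753 = 143.12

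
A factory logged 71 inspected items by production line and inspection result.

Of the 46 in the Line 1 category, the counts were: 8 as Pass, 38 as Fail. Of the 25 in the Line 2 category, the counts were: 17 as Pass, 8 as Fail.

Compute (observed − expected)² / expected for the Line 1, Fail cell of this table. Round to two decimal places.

Row total (Line 1) = 46; column total (Fail) = 46; N = 71.
Expected count E = 46 × 46 / 71 = 29.803.
Contribution = (O − E)²/E = (38 − 29.803)² / 29.803 = 2.25.

2.25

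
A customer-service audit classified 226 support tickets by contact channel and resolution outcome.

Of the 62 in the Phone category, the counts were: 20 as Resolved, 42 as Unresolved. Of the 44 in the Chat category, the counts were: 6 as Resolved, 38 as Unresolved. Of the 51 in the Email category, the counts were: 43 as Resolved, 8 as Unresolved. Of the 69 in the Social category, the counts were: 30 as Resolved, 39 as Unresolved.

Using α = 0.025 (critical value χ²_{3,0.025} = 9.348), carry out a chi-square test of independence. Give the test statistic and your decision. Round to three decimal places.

Row totals: 62, 44, 51, 69. Column totals: 99, 127. Grand total N = 226.
Expected counts (row total × column total / N):
  Phone, Resolved: 62×99/226 = 27.15929
  Phone, Unresolved: 62×127/226 = 34.84071
  Chat, Resolved: 44×99/226 = 19.27434
  Chat, Unresolved: 44×127/226 = 24.72566
  Email, Resolved: 51×99/226 = 22.34071
  Email, Unresolved: 51×127/226 = 28.65929
  Social, Resolved: 69×99/226 = 30.22566
  Social, Unresolved: 69×127/226 = 38.77434
Contributions (O − E)²/E:
  (20 − 27.15929)²/27.15929 = 1.8872
  (42 − 34.84071)²/34.84071 = 1.4711
  (6 − 19.27434)²/19.27434 = 9.1421
  (38 − 24.72566)²/24.72566 = 7.1265
  (43 − 22.34071)²/22.34071 = 19.1044
  (8 − 28.65929)²/28.65929 = 14.8924
  (30 − 30.22566)²/30.22566 = 0.0017
  (39 − 38.77434)²/38.77434 = 0.0013
χ² = 1.8872 + 1.4711 + 9.1421 + 7.1265 + 19.1044 + 14.8924 + 0.0017 + 0.0013 = 53.627
df = (4−1)(2−1) = 3. Since 53.627 > 9.348, reject the null hypothesis of independence at α = 0.025.

53.627; reject H₀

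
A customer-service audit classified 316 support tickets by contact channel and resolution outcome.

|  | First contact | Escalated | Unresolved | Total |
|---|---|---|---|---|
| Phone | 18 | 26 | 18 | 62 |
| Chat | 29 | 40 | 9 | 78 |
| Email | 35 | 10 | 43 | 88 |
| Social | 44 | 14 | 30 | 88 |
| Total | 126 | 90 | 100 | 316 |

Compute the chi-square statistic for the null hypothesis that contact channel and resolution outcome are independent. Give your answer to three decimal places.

54.857

Grand total N = 316.
Expected counts (row total × column total / N):
  Phone, First contact: 62×126/316 = 24.7215
  Phone, Escalated: 62×90/316 = 17.6582
  Phone, Unresolved: 62×100/316 = 19.6203
  Chat, First contact: 78×126/316 = 31.1013
  Chat, Escalated: 78×90/316 = 22.2152
  Chat, Unresolved: 78×100/316 = 24.6835
  Email, First contact: 88×126/316 = 35.0886
  Email, Escalated: 88×90/316 = 25.0633
  Email, Unresolved: 88×100/316 = 27.8481
  Social, First contact: 88×126/316 = 35.0886
  Social, Escalated: 88×90/316 = 25.0633
  Social, Unresolved: 88×100/316 = 27.8481
Contributions (O − E)²/E:
  (18 − 24.7215)²/24.7215 = 1.8275
  (26 − 17.6582)²/17.6582 = 3.9407
  (18 − 19.6203)²/19.6203 = 0.1338
  (29 − 31.1013)²/31.1013 = 0.1420
  (40 − 22.2152)²/22.2152 = 14.2380
  (9 − 24.6835)²/24.6835 = 9.9650
  (35 − 35.0886)²/35.0886 = 0.0002
  (10 − 25.0633)²/25.0633 = 9.0532
  (43 − 27.8481)²/27.8481 = 8.2440
  (44 − 35.0886)²/35.0886 = 2.2632
  (14 − 25.0633)²/25.0633 = 4.8835
  (30 − 27.8481)²/27.8481 = 0.1663
χ² = 1.8275 + 3.9407 + 0.1338 + 0.1420 + 14.2380 + 9.9650 + 0.0002 + 9.0532 + 8.2440 + 2.2632 + 4.8835 + 0.1663 = 54.857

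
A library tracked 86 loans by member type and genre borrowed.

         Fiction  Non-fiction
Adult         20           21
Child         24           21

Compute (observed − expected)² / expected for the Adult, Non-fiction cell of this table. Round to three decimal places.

0.048

Row total (Adult) = 41; column total (Non-fiction) = 42; N = 86.
Expected count E = 41 × 42 / 86 = 20.0233.
Contribution = (O − E)²/E = (21 − 20.0233)² / 20.0233 = 0.048.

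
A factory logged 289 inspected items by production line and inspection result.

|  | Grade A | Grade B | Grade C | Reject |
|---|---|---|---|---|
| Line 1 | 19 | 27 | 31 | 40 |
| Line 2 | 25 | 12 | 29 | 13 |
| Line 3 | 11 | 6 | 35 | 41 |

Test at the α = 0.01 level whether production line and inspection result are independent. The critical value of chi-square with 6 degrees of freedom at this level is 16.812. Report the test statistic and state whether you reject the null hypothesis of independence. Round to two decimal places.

Row totals: 117, 79, 93. Column totals: 55, 45, 95, 94. Grand total N = 289.
Expected counts (row total × column total / N):
  Line 1, Grade A: 117×55/289 = 22.2664
  Line 1, Grade B: 117×45/289 = 18.2180
  Line 1, Grade C: 117×95/289 = 38.4602
  Line 1, Reject: 117×94/289 = 38.0554
  Line 2, Grade A: 79×55/289 = 15.0346
  Line 2, Grade B: 79×45/289 = 12.3010
  Line 2, Grade C: 79×95/289 = 25.9689
  Line 2, Reject: 79×94/289 = 25.6955
  Line 3, Grade A: 93×55/289 = 17.6990
  Line 3, Grade B: 93×45/289 = 14.4810
  Line 3, Grade C: 93×95/289 = 30.5709
  Line 3, Reject: 93×94/289 = 30.2491
Contributions (O − E)²/E:
  (19 − 22.2664)²/22.2664 = 0.4792
  (27 − 18.2180)²/18.2180 = 4.2334
  (31 − 38.4602)²/38.4602 = 1.4471
  (40 − 38.0554)²/38.0554 = 0.0994
  (25 − 15.0346)²/15.0346 = 6.6054
  (12 − 12.3010)²/12.3010 = 0.0074
  (29 − 25.9689)²/25.9689 = 0.3538
  (13 − 25.6955)²/25.6955 = 6.2725
  (11 − 17.6990)²/17.6990 = 2.5355
  (6 − 14.4810)²/14.4810 = 4.9670
  (35 − 30.5709)²/30.5709 = 0.6417
  (41 − 30.2491)²/30.2491 = 3.8210
χ² = 0.4792 + 4.2334 + 1.4471 + 0.0994 + 6.6054 + 0.0074 + 0.3538 + 6.2725 + 2.5355 + 4.9670 + 0.6417 + 3.8210 = 31.46
df = (3−1)(4−1) = 6. Since 31.46 > 16.812, reject the null hypothesis of independence at α = 0.01.

31.46; reject H₀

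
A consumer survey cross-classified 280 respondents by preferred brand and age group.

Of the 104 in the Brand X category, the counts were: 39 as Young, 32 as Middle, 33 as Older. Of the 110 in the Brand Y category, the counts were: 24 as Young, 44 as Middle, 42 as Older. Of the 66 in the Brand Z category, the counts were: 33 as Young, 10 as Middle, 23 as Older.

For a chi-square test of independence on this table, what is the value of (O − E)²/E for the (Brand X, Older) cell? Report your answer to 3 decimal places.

Row total (Brand X) = 104; column total (Older) = 98; N = 280.
Expected count E = 104 × 98 / 280 = 36.4000.
Contribution = (O − E)²/E = (33 − 36.4000)² / 36.4000 = 0.318.

0.318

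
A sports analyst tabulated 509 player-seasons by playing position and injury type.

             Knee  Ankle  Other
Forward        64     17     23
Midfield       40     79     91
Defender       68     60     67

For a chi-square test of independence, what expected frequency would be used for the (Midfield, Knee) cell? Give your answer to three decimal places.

Row total (Midfield) = 210; column total (Knee) = 172; grand total N = 509.
Expected count = (row total × column total) / N = 210 × 172 / 509 = 70.963.

70.963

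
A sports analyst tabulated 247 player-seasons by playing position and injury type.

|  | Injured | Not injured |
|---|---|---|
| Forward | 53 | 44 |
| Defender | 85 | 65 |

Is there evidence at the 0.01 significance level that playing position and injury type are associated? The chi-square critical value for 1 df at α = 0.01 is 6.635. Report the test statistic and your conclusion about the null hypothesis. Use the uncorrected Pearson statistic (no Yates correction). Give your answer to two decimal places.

Row totals: 97, 150. Column totals: 138, 109. Grand total N = 247.
Expected counts (row total × column total / N):
  Forward, Injured: 97×138/247 = 54.194
  Forward, Not injured: 97×109/247 = 42.806
  Defender, Injured: 150×138/247 = 83.806
  Defender, Not injured: 150×109/247 = 66.194
Contributions (O − E)²/E:
  (53 − 54.194)²/54.194 = 0.0263
  (44 − 42.806)²/42.806 = 0.0333
  (85 − 83.806)²/83.806 = 0.0170
  (65 − 66.194)²/66.194 = 0.0215
χ² = 0.0263 + 0.0333 + 0.0170 + 0.0215 = 0.10
df = (2−1)(2−1) = 1. Since 0.10 < 6.635, fail to reject the null hypothesis of independence at α = 0.01.

0.10; fail to reject H₀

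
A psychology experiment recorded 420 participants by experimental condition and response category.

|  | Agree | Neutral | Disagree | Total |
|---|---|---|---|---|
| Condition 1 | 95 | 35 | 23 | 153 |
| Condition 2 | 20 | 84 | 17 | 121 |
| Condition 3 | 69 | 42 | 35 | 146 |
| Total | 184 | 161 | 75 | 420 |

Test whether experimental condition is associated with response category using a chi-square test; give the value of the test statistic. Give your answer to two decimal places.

Grand total N = 420.
Expected counts (row total × column total / N):
  Condition 1, Agree: 153×184/420 = 67.029
  Condition 1, Neutral: 153×161/420 = 58.650
  Condition 1, Disagree: 153×75/420 = 27.321
  Condition 2, Agree: 121×184/420 = 53.010
  Condition 2, Neutral: 121×161/420 = 46.383
  Condition 2, Disagree: 121×75/420 = 21.607
  Condition 3, Agree: 146×184/420 = 63.962
  Condition 3, Neutral: 146×161/420 = 55.967
  Condition 3, Disagree: 146×75/420 = 26.071
Contributions (O − E)²/E:
  (95 − 67.029)²/67.029 = 11.6722
  (35 − 58.650)²/58.650 = 9.5366
  (23 − 27.321)²/27.321 = 0.6834
  (20 − 53.010)²/53.010 = 20.5557
  (84 − 46.383)²/46.383 = 30.5077
  (17 − 21.607)²/21.607 = 0.9823
  (69 − 63.962)²/63.962 = 0.3968
  (42 − 55.967)²/55.967 = 3.4856
  (35 − 26.071)²/26.071 = 3.0581
χ² = 11.6722 + 9.5366 + 0.6834 + 20.5557 + 30.5077 + 0.9823 + 0.3968 + 3.4856 + 3.0581 = 80.88

80.88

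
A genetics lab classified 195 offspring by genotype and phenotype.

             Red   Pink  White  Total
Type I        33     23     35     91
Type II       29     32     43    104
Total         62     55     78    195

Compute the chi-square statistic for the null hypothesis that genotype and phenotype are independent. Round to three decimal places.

1.692

Grand total N = 195.
Expected counts (row total × column total / N):
  Type I, Red: 91×62/195 = 28.9333
  Type I, Pink: 91×55/195 = 25.6667
  Type I, White: 91×78/195 = 36.4000
  Type II, Red: 104×62/195 = 33.0667
  Type II, Pink: 104×55/195 = 29.3333
  Type II, White: 104×78/195 = 41.6000
Contributions (O − E)²/E:
  (33 − 28.9333)²/28.9333 = 0.5716
  (23 − 25.6667)²/25.6667 = 0.2771
  (35 − 36.4000)²/36.4000 = 0.0538
  (29 − 33.0667)²/33.0667 = 0.5001
  (32 − 29.3333)²/29.3333 = 0.2424
  (43 − 41.6000)²/41.6000 = 0.0471
χ² = 0.5716 + 0.2771 + 0.0538 + 0.5001 + 0.2424 + 0.0471 = 1.692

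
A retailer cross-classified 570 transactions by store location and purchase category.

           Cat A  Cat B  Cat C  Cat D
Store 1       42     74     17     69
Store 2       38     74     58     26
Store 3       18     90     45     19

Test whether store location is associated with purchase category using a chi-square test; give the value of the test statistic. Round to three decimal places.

Row totals: 202, 196, 172. Column totals: 98, 238, 120, 114. Grand total N = 570.
Expected counts (row total × column total / N):
  Store 1, Cat A: 202×98/570 = 34.72982
  Store 1, Cat B: 202×238/570 = 84.34386
  Store 1, Cat C: 202×120/570 = 42.52632
  Store 1, Cat D: 202×114/570 = 40.40000
  Store 2, Cat A: 196×98/570 = 33.69825
  Store 2, Cat B: 196×238/570 = 81.83860
  Store 2, Cat C: 196×120/570 = 41.26316
  Store 2, Cat D: 196×114/570 = 39.20000
  Store 3, Cat A: 172×98/570 = 29.57193
  Store 3, Cat B: 172×238/570 = 71.81754
  Store 3, Cat C: 172×120/570 = 36.21053
  Store 3, Cat D: 172×114/570 = 34.40000
Contributions (O − E)²/E:
  (42 − 34.72982)²/34.72982 = 1.5219
  (74 − 84.34386)²/84.34386 = 1.2686
  (17 − 42.52632)²/42.52632 = 15.3221
  (69 − 40.40000)²/40.40000 = 20.2465
  (38 − 33.69825)²/33.69825 = 0.5491
  (74 − 81.83860)²/81.83860 = 0.7508
  (58 − 41.26316)²/41.26316 = 6.7887
  (26 − 39.20000)²/39.20000 = 4.4449
  (18 − 29.57193)²/29.57193 = 4.5283
  (90 − 71.81754)²/71.81754 = 4.6034
  (45 − 36.21053)²/36.21053 = 2.1335
  (19 − 34.40000)²/34.40000 = 6.8942
χ² = 1.5219 + 1.2686 + 15.3221 + 20.2465 + 0.5491 + 0.7508 + 6.7887 + 4.4449 + 4.5283 + 4.6034 + 2.1335 + 6.8942 = 69.052

69.052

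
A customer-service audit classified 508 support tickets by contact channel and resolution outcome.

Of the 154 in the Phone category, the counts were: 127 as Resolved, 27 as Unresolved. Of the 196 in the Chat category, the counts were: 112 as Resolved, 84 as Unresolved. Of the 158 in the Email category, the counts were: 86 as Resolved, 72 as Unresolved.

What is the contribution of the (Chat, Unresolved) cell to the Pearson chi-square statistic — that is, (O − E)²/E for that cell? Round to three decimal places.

2.541

Row total (Chat) = 196; column total (Unresolved) = 183; N = 508.
Expected count E = 196 × 183 / 508 = 70.6063.
Contribution = (O − E)²/E = (84 − 70.6063)² / 70.6063 = 2.541.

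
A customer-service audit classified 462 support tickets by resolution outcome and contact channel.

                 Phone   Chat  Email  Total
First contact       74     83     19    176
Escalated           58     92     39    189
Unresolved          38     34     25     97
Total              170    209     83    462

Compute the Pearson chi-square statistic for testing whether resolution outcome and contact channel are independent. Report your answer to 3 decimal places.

Grand total N = 462.
Expected counts (row total × column total / N):
  First contact, Phone: 176×170/462 = 64.7619
  First contact, Chat: 176×209/462 = 79.6190
  First contact, Email: 176×83/462 = 31.6190
  Escalated, Phone: 189×170/462 = 69.5455
  Escalated, Chat: 189×209/462 = 85.5000
  Escalated, Email: 189×83/462 = 33.9545
  Unresolved, Phone: 97×170/462 = 35.6926
  Unresolved, Chat: 97×209/462 = 43.8810
  Unresolved, Email: 97×83/462 = 17.4264
Contributions (O − E)²/E:
  (74 − 64.7619)²/64.7619 = 1.3178
  (83 − 79.6190)²/79.6190 = 0.1436
  (19 − 31.6190)²/31.6190 = 5.0362
  (58 − 69.5455)²/69.5455 = 1.9167
  (92 − 85.5000)²/85.5000 = 0.4942
  (39 − 33.9545)²/33.9545 = 0.7497
  (38 − 35.6926)²/35.6926 = 0.1492
  (34 − 43.8810)²/43.8810 = 2.2250
  (25 − 17.4264)²/17.4264 = 3.2915
χ² = 1.3178 + 0.1436 + 5.0362 + 1.9167 + 0.4942 + 0.7497 + 0.1492 + 2.2250 + 3.2915 = 15.324

15.324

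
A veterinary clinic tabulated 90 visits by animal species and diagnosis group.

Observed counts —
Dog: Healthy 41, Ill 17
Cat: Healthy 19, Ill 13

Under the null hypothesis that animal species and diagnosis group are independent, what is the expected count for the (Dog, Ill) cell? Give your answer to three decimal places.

19.333

Row total (Dog) = 58; column total (Ill) = 30; grand total N = 90.
Expected count = (row total × column total) / N = 58 × 30 / 90 = 19.333.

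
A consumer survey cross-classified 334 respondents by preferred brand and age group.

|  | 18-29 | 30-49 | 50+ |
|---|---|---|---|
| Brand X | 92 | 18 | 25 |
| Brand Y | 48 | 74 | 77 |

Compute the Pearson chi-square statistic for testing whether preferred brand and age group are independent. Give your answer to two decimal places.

Row totals: 135, 199. Column totals: 140, 92, 102. Grand total N = 334.
Expected counts (row total × column total / N):
  Brand X, 18-29: 135×140/334 = 56.587
  Brand X, 30-49: 135×92/334 = 37.186
  Brand X, 50+: 135×102/334 = 41.228
  Brand Y, 18-29: 199×140/334 = 83.413
  Brand Y, 30-49: 199×92/334 = 54.814
  Brand Y, 50+: 199×102/334 = 60.772
Contributions (O − E)²/E:
  (92 − 56.587)²/56.587 = 22.1620
  (18 − 37.186)²/37.186 = 9.8990
  (25 − 41.228)²/41.228 = 6.3876
  (48 − 83.413)²/83.413 = 15.0346
  (74 − 54.814)²/54.814 = 6.7155
  (77 − 60.772)²/60.772 = 4.3334
χ² = 22.1620 + 9.8990 + 6.3876 + 15.0346 + 6.7155 + 4.3334 = 64.53

64.53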